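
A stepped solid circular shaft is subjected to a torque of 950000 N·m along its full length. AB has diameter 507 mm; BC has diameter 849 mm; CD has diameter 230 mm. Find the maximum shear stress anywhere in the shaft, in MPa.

398 MPa

Under the same torque, τ_max = 16T/(πd³) is largest where d is smallest — segment CD (d = 230 mm).
τ_max = 16·950000/(π·(0.230)³) = 3.977×10^8 Pa.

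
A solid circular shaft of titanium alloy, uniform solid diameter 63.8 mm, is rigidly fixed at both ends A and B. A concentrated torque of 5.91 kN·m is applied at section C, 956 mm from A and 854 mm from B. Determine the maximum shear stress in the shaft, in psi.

With uniform GJ and both ends fixed, compatibility θ_AC = θ_CB gives T_A·a = T_B·b, together with T_A + T_B = T₀.
T_A = T₀·b/(a+b) = 5910·854/1810 = 2788 N·m; T_B = 3122 N·m.
τ in each portion: τ_AC = 5.47×10^7 Pa, τ_CB = 6.12×10^7 Pa; maximum is in CB.
τ_max = T_CB·r/J = 3122·0.0319/1.63×10^-6 = 6.122×10^7 Pa.

8880 psi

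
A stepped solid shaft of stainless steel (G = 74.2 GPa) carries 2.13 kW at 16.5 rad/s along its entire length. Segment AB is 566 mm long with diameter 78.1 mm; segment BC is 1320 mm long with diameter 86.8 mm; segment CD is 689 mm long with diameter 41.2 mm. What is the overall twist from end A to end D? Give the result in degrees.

ω = 16.5 rad/s, so T = P/ω = 2.13×10³ / 16.50 = 129.1 N·m.
J_AB = π(0.0781)⁴/32 = 3.65×10^-6 m⁴; J_BC = π(0.0868)⁴/32 = 5.57×10^-6 m⁴; J_CD = π(0.0412)⁴/32 = 2.83×10^-7 m⁴.
θ = (T/G)·Σ L_i/J_i = (129.1/74.2×10⁹)·(0.566/3.65×10^-6 + 1.32/5.57×10^-6 + 0.689/2.83×10^-7) = 4.919×10^-3 rad.

0.282°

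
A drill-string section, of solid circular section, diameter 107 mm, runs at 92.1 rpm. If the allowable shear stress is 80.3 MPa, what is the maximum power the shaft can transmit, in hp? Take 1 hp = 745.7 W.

J = πd⁴/32 = π(0.107)⁴/32 = 1.287×10^-5 m⁴.
T_max = τ_allow·J/r = 8.03×10^7 × 1.287×10^-5 / 0.0535 = 19320 N·m.
ω = 2π·92.1/60 = 9.645 rad/s, so P_max = T_max·ω = 1.863×10^5 W.

250 hp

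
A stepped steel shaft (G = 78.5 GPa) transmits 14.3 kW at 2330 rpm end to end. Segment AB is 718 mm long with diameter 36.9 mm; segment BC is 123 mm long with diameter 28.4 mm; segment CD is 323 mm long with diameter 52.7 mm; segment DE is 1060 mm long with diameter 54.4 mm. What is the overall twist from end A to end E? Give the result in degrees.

ω = 2π·2330/60 = 244.0 rad/s, so T = P/ω = 14.3×10³ / 244.0 = 58.61 N·m.
J_AB = π(0.0369)⁴/32 = 1.82×10^-7 m⁴; J_BC = π(0.0284)⁴/32 = 6.39×10^-8 m⁴; J_CD = π(0.0527)⁴/32 = 7.57×10^-7 m⁴; J_DE = π(0.0544)⁴/32 = 8.60×10^-7 m⁴.
θ = (T/G)·Σ L_i/J_i = (58.61/78.5×10⁹)·(0.718/1.82×10^-7 + 0.123/6.39×10^-8 + 0.323/7.57×10^-7 + 1.06/8.60×10^-7) = 5.622×10^-3 rad.

0.322°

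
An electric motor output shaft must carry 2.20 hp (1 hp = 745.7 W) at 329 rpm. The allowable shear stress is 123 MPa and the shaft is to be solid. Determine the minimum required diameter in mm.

12.5 mm

ω = 2π·329/60 = 34.45 rad/s, so T = P/ω = 2.20×745.7 / 34.45 = 47.62 N·m.
For a solid shaft τ_max = 16T/(πd³), so d = (16T/(π τ_allow))^(1/3) = (16·47.62/(π·1.23×10^8))^(1/3) = 0.01254 m.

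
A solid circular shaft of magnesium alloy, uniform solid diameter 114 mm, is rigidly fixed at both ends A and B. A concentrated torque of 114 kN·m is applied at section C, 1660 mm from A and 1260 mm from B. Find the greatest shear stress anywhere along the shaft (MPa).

223 MPa

With uniform GJ and both ends fixed, compatibility θ_AC = θ_CB gives T_A·a = T_B·b, together with T_A + T_B = T₀.
T_A = T₀·b/(a+b) = 114000·1260/2920 = 49190 N·m; T_B = 64810 N·m.
τ in each portion: τ_AC = 1.69×10^8 Pa, τ_CB = 2.23×10^8 Pa; maximum is in CB.
τ_max = T_CB·r/J = 64810·0.0570/1.66×10^-5 = 2.228×10^8 Pa.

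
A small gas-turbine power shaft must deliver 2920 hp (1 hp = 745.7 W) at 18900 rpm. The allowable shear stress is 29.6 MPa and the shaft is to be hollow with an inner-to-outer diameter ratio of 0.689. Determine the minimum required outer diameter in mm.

62.5 mm

ω = 2π·18900/60 = 1979 rad/s, so T = P/ω = 2920×745.7 / 1979 = 1100 N·m.
For a hollow shaft with d_i/d_o = 0.689: τ_max = 16T/(π d_o³ (1−k⁴)), so d_o = [16T/(π τ_allow (1−k⁴))]^(1/3) = [16·1100/(π·2.96×10^7·0.7746)]^(1/3) = 0.06252 m.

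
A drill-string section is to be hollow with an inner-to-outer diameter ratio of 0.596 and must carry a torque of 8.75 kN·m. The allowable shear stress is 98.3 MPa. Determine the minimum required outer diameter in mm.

For a hollow shaft with d_i/d_o = 0.596: τ_max = 16T/(π d_o³ (1−k⁴)), so d_o = [16T/(π τ_allow (1−k⁴))]^(1/3) = [16·8750/(π·9.83×10^7·0.8738)]^(1/3) = 0.08035 m.

80.4 mm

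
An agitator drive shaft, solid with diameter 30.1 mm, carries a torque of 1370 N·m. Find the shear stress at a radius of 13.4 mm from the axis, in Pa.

2.28e8 Pa

J = πd⁴/32 = π(0.0301)⁴/32 = 8.059×10^-8 m⁴.
Shear stress varies linearly with radius: τ = T·r/J = 1370 × 0.0134 / 8.059×10^-8 = 2.278×10^8 Pa.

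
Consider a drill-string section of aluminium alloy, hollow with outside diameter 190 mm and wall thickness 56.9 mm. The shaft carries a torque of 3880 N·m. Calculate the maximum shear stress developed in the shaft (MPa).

2.96 MPa

J = π(d_o⁴ − d_i⁴)/32 = π(0.190⁴ − 0.0762⁴)/32 = 1.246×10^-4 m⁴.
τ_max = T·r/J = 3880 × 0.0950 / 1.246×10^-4 = 2.957×10^6 Pa.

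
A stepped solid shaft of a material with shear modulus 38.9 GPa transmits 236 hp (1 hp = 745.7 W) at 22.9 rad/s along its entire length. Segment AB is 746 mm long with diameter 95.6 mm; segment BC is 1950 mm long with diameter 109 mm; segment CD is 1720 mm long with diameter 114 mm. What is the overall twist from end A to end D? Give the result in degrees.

ω = 22.9 rad/s, so T = P/ω = 236×745.7 / 22.90 = 7685 N·m.
J_AB = π(0.0956)⁴/32 = 8.20×10^-6 m⁴; J_BC = π(0.109)⁴/32 = 1.39×10^-5 m⁴; J_CD = π(0.114)⁴/32 = 1.66×10^-5 m⁴.
θ = (T/G)·Σ L_i/J_i = (7685/38.9×10⁹)·(0.746/8.20×10^-6 + 1.95/1.39×10^-5 + 1.72/1.66×10^-5) = 0.06626 rad.

3.80°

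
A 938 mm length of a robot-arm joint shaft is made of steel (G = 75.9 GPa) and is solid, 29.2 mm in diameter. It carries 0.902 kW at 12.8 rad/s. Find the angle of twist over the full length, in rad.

0.0122 rad

ω = 12.8 rad/s, so T = P/ω = 0.902×10³ / 12.80 = 70.47 N·m.
J = πd⁴/32 = π(0.0292)⁴/32 = 7.137×10^-8 m⁴.
θ = T·L/(G·J) = 70.47 × 0.938 / (75.9×10⁹ × 7.137×10^-8) = 0.01220 rad.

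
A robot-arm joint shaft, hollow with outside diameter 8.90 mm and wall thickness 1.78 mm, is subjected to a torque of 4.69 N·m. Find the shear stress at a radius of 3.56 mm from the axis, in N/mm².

31.1 N/mm²

J = π(d_o⁴ − d_i⁴)/32 = π(0.00890⁴ − 0.00534⁴)/32 = 5.361×10^-10 m⁴.
Shear stress varies linearly with radius: τ = T·r/J = 4.690 × 0.00356 / 5.361×10^-10 = 3.114×10^7 Pa.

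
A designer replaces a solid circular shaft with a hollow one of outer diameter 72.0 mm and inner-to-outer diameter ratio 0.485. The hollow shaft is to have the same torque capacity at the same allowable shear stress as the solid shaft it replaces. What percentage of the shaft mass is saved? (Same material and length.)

20.6 %

Equal τ_max and T ⇒ the solid shaft needs d_s³ = d_o³(1−k⁴), so d_s = 72.0·(1−0.485⁴)^(1/3) = 70.65 mm.
Area ratio A_h/A_s = d_o²(1−k²)/d_s² = (1−k²)/(1−k⁴)^(2/3) = 0.7944.
Mass saving = 1 − 0.7944 = 20.6 %.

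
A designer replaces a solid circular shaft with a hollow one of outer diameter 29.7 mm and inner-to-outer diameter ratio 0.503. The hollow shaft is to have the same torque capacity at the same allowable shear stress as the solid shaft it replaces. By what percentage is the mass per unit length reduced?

21.9 %

Equal τ_max and T ⇒ the solid shaft needs d_s³ = d_o³(1−k⁴), so d_s = 29.7·(1−0.503⁴)^(1/3) = 29.05 mm.
Area ratio A_h/A_s = d_o²(1−k²)/d_s² = (1−k²)/(1−k⁴)^(2/3) = 0.7807.
Mass saving = 1 − 0.7807 = 21.9 %.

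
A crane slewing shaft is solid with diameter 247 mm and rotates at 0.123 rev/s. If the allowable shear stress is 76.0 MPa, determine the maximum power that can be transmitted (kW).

J = πd⁴/32 = π(0.247)⁴/32 = 3.654×10^-4 m⁴.
T_max = τ_allow·J/r = 7.60×10^7 × 3.654×10^-4 / 0.123 = 224900 N·m.
ω = 2π·0.123 = 0.7728 rad/s, so P_max = T_max·ω = 1.738×10^5 W.

174 kW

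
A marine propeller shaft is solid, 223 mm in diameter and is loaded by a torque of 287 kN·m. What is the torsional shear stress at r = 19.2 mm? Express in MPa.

J = πd⁴/32 = π(0.223)⁴/32 = 2.428×10^-4 m⁴.
Shear stress varies linearly with radius: τ = T·r/J = 287000 × 0.0192 / 2.428×10^-4 = 2.270×10^7 Pa.

22.7 MPa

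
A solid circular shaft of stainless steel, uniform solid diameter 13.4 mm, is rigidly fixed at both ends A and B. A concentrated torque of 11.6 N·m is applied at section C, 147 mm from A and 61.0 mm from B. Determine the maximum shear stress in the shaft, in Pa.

1.74e7 Pa

With uniform GJ and both ends fixed, compatibility θ_AC = θ_CB gives T_A·a = T_B·b, together with T_A + T_B = T₀.
T_A = T₀·b/(a+b) = 11.60·61.0/208.0 = 3.402 N·m; T_B = 8.198 N·m.
τ in each portion: τ_AC = 7.20×10^6 Pa, τ_CB = 1.74×10^7 Pa; maximum is in CB.
τ_max = T_CB·r/J = 8.198·0.00670/3.17×10^-9 = 1.735×10^7 Pa.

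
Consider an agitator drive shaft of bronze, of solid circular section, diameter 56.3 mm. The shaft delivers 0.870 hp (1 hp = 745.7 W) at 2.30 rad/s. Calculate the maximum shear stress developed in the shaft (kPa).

8050 kPa

ω = 2.30 rad/s, so T = P/ω = 0.870×745.7 / 2.300 = 282.1 N·m.
J = πd⁴/32 = π(0.0563)⁴/32 = 9.864×10^-7 m⁴.
τ_max = T·r/J = 282.1 × 0.0281 / 9.864×10^-7 = 8.050×10^6 Pa.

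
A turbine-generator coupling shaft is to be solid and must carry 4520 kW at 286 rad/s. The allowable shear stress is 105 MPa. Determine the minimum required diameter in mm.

91.5 mm

ω = 286 rad/s, so T = P/ω = 4520×10³ / 286.0 = 15800 N·m.
For a solid shaft τ_max = 16T/(πd³), so d = (16T/(π τ_allow))^(1/3) = (16·15800/(π·1.05×10^8))^(1/3) = 0.09152 m.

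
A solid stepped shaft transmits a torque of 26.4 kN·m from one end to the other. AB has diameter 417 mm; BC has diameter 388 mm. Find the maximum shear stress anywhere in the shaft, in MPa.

Under the same torque, τ_max = 16T/(πd³) is largest where d is smallest — segment BC (d = 388 mm).
τ_max = 16·26400/(π·(0.388)³) = 2.302×10^6 Pa.

2.30 MPa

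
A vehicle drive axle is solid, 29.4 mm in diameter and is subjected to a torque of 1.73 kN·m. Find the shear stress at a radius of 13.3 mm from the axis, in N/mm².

J = πd⁴/32 = π(0.0294)⁴/32 = 7.335×10^-8 m⁴.
Shear stress varies linearly with radius: τ = T·r/J = 1730 × 0.0133 / 7.335×10^-8 = 3.137×10^8 Pa.

314 N/mm²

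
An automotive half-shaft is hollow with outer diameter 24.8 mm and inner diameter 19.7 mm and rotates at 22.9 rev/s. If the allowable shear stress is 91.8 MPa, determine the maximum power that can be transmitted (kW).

J = π(d_o⁴ − d_i⁴)/32 = π(0.0248⁴ − 0.0197⁴)/32 = 2.235×10^-8 m⁴.
T_max = τ_allow·J/r = 9.18×10^7 × 2.235×10^-8 / 0.0124 = 165.5 N·m.
ω = 2π·22.9 = 143.9 rad/s, so P_max = T_max·ω = 2.381×10^4 W.

23.8 kW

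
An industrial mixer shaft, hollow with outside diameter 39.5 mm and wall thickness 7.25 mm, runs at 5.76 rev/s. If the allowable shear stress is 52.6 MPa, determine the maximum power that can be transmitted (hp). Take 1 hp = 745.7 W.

25.9 hp

J = π(d_o⁴ − d_i⁴)/32 = π(0.0395⁴ − 0.0250⁴)/32 = 2.006×10^-7 m⁴.
T_max = τ_allow·J/r = 5.26×10^7 × 2.006×10^-7 / 0.0198 = 534.4 N·m.
ω = 2π·5.76 = 36.19 rad/s, so P_max = T_max·ω = 1.934×10^4 W.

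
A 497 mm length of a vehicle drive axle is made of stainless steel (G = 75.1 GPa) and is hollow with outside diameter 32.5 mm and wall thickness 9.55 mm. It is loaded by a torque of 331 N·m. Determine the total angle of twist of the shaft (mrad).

J = π(d_o⁴ − d_i⁴)/32 = π(0.0325⁴ − 0.0134⁴)/32 = 1.064×10^-7 m⁴.
θ = T·L/(G·J) = 331.0 × 0.497 / (75.1×10⁹ × 1.064×10^-7) = 0.02059 rad.

20.6 mrad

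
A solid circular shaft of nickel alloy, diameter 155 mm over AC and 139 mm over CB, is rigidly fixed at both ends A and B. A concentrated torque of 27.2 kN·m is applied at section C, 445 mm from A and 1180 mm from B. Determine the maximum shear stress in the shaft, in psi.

4340 psi

Compatibility: T_A·a/J_AC = T_B·b/J_CB with T_A + T_B = T₀.
J_AC = 5.67×10^-5 m⁴, J_CB = 3.66×10^-5 m⁴, so T_A = T₀·(J_AC/a)/((J_AC/a)+(J_CB/b)) = 21870 N·m, T_B = 5333 N·m.
τ in each portion: τ_AC = 2.99×10^7 Pa, τ_CB = 1.01×10^7 Pa; maximum is in AC.
τ_max = T_AC·r/J = 21870·0.0775/5.67×10^-5 = 2.991×10^7 Pa.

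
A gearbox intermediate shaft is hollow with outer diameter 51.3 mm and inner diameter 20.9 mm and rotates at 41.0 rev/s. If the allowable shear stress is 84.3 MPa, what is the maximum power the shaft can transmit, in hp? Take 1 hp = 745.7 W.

J = π(d_o⁴ − d_i⁴)/32 = π(0.0513⁴ − 0.0209⁴)/32 = 6.612×10^-7 m⁴.
T_max = τ_allow·J/r = 8.43×10^7 × 6.612×10^-7 / 0.0256 = 2173 N·m.
ω = 2π·41.0 = 257.6 rad/s, so P_max = T_max·ω = 5.598×10^5 W.

751 hp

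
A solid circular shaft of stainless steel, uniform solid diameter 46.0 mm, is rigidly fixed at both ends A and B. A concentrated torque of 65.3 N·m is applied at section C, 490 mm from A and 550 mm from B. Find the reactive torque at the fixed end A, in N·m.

With uniform GJ and both ends fixed, compatibility θ_AC = θ_CB gives T_A·a = T_B·b, together with T_A + T_B = T₀.
T_A = T₀·b/(a+b) = 65.30·550/1040 = 34.53 N·m; T_B = 30.77 N·m.

34.5 N·m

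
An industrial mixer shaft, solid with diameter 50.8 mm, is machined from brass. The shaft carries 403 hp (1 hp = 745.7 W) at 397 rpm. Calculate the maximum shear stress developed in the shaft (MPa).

281 MPa

ω = 2π·397/60 = 41.57 rad/s, so T = P/ω = 403×745.7 / 41.57 = 7229 N·m.
J = πd⁴/32 = π(0.0508)⁴/32 = 6.538×10^-7 m⁴.
τ_max = T·r/J = 7229 × 0.0254 / 6.538×10^-7 = 2.808×10^8 Pa.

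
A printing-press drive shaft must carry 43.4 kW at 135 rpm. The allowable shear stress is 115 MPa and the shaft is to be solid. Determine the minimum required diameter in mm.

ω = 2π·135/60 = 14.14 rad/s, so T = P/ω = 43.4×10³ / 14.14 = 3070 N·m.
For a solid shaft τ_max = 16T/(πd³), so d = (16T/(π τ_allow))^(1/3) = (16·3070/(π·1.15×10^8))^(1/3) = 0.05142 m.

51.4 mm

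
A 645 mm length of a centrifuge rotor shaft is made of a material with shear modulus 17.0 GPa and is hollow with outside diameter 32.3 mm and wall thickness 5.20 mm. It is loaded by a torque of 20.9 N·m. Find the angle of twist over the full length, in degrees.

0.539°

J = π(d_o⁴ − d_i⁴)/32 = π(0.0323⁴ − 0.0219⁴)/32 = 8.428×10^-8 m⁴.
θ = T·L/(G·J) = 20.90 × 0.645 / (17.0×10⁹ × 8.428×10^-8) = 9.409×10^-3 rad.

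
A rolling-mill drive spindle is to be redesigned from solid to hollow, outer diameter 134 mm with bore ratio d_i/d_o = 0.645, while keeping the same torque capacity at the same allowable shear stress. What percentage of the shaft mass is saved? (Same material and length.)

Equal τ_max and T ⇒ the solid shaft needs d_s³ = d_o³(1−k⁴), so d_s = 134·(1−0.645⁴)^(1/3) = 125.8 mm.
Area ratio A_h/A_s = d_o²(1−k²)/d_s² = (1−k²)/(1−k⁴)^(2/3) = 0.6629.
Mass saving = 1 − 0.6629 = 33.7 %.

33.7 %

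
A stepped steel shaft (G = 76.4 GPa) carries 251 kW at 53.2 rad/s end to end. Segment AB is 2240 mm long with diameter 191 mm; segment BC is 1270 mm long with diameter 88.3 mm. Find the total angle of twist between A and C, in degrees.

ω = 53.2 rad/s, so T = P/ω = 251×10³ / 53.20 = 4718 N·m.
J_AB = π(0.191)⁴/32 = 1.31×10^-4 m⁴; J_BC = π(0.0883)⁴/32 = 5.97×10^-6 m⁴.
θ = (T/G)·Σ L_i/J_i = (4718/76.4×10⁹)·(2.24/1.31×10^-4 + 1.27/5.97×10^-6) = 0.01420 rad.

0.814°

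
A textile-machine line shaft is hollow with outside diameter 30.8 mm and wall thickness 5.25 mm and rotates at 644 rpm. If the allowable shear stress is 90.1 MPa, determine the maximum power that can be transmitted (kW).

J = π(d_o⁴ − d_i⁴)/32 = π(0.0308⁴ − 0.0203⁴)/32 = 7.168×10^-8 m⁴.
T_max = τ_allow·J/r = 9.01×10^7 × 7.168×10^-8 / 0.0154 = 419.4 N·m.
ω = 2π·644/60 = 67.44 rad/s, so P_max = T_max·ω = 2.828×10^4 W.

28.3 kW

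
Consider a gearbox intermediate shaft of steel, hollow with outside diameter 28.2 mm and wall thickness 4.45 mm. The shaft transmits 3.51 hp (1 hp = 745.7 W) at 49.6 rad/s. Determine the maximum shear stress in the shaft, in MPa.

15.4 MPa

ω = 49.6 rad/s, so T = P/ω = 3.51×745.7 / 49.60 = 52.77 N·m.
J = π(d_o⁴ − d_i⁴)/32 = π(0.0282⁴ − 0.0193⁴)/32 = 4.846×10^-8 m⁴.
τ_max = T·r/J = 52.77 × 0.0141 / 4.846×10^-8 = 1.535×10^7 Pa.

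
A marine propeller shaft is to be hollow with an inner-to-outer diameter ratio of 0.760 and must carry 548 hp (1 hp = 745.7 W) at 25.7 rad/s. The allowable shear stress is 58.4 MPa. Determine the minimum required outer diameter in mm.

128 mm

ω = 25.7 rad/s, so T = P/ω = 548×745.7 / 25.70 = 15900 N·m.
For a hollow shaft with d_i/d_o = 0.760: τ_max = 16T/(π d_o³ (1−k⁴)), so d_o = [16T/(π τ_allow (1−k⁴))]^(1/3) = [16·15900/(π·5.84×10^7·0.6664)]^(1/3) = 0.1277 m.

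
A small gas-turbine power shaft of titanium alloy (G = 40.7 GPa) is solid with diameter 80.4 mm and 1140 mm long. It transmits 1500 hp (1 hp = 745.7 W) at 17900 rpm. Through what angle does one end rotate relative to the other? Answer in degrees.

0.233°

ω = 2π·17900/60 = 1874 rad/s, so T = P/ω = 1500×745.7 / 1874 = 596.7 N·m.
J = πd⁴/32 = π(0.0804)⁴/32 = 4.102×10^-6 m⁴.
θ = T·L/(G·J) = 596.7 × 1.14 / (40.7×10⁹ × 4.102×10^-6) = 4.074×10^-3 rad.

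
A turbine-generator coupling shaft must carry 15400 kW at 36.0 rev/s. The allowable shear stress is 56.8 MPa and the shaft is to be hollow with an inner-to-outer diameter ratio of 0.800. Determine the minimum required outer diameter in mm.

218 mm

ω = 2π·36.0 = 226.2 rad/s, so T = P/ω = 15400×10³ / 226.2 = 68080 N·m.
For a hollow shaft with d_i/d_o = 0.800: τ_max = 16T/(π d_o³ (1−k⁴)), so d_o = [16T/(π τ_allow (1−k⁴))]^(1/3) = [16·68080/(π·5.68×10^7·0.5904)]^(1/3) = 0.2179 m.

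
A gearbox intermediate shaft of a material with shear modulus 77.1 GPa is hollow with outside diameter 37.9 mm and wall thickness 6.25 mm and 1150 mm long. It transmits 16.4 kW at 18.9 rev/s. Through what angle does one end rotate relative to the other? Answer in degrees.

ω = 2π·18.9 = 118.8 rad/s, so T = P/ω = 16.4×10³ / 118.8 = 138.1 N·m.
J = π(d_o⁴ − d_i⁴)/32 = π(0.0379⁴ − 0.0254⁴)/32 = 1.617×10^-7 m⁴.
θ = T·L/(G·J) = 138.1 × 1.15 / (77.1×10⁹ × 1.617×10^-7) = 0.01274 rad.

0.730°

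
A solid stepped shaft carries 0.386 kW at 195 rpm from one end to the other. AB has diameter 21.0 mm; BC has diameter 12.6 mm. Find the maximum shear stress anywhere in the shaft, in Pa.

ω = 2π·195/60 = 20.42 rad/s, so T = P/ω = 0.386×10³ / 20.42 = 18.90 N·m.
Under the same torque, τ_max = 16T/(πd³) is largest where d is smallest — segment BC (d = 12.6 mm).
τ_max = 16·18.90/(π·(0.0126)³) = 4.813×10^7 Pa.

4.81e7 Pa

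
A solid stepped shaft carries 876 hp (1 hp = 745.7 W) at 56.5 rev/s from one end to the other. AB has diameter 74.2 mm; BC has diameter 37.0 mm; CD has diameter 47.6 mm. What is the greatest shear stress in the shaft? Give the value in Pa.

1.85e8 Pa

ω = 2π·56.5 = 355.0 rad/s, so T = P/ω = 876×745.7 / 355.0 = 1840 N·m.
Under the same torque, τ_max = 16T/(πd³) is largest where d is smallest — segment BC (d = 37.0 mm).
τ_max = 16·1840/(π·(0.0370)³) = 1.850×10^8 Pa.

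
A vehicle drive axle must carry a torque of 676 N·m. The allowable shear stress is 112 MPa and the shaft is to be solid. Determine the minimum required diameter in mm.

For a solid shaft τ_max = 16T/(πd³), so d = (16T/(π τ_allow))^(1/3) = (16·676.0/(π·1.12×10^8))^(1/3) = 0.03133 m.

31.3 mm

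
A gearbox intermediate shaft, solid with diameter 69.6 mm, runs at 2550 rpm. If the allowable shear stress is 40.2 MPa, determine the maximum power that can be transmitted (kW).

711 kW

J = πd⁴/32 = π(0.0696)⁴/32 = 2.304×10^-6 m⁴.
T_max = τ_allow·J/r = 4.02×10^7 × 2.304×10^-6 / 0.0348 = 2661 N·m.
ω = 2π·2550/60 = 267.0 rad/s, so P_max = T_max·ω = 7.106×10^5 W.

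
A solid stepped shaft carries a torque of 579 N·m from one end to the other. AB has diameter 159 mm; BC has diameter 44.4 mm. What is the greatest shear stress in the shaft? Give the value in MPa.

33.7 MPa

Under the same torque, τ_max = 16T/(πd³) is largest where d is smallest — segment BC (d = 44.4 mm).
τ_max = 16·579.0/(π·(0.0444)³) = 3.369×10^7 Pa.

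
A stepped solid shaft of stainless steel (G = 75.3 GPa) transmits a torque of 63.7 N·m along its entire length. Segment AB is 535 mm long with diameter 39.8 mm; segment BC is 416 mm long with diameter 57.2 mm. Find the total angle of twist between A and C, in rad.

J_AB = π(0.0398)⁴/32 = 2.46×10^-7 m⁴; J_BC = π(0.0572)⁴/32 = 1.05×10^-6 m⁴.
θ = (T/G)·Σ L_i/J_i = (63.70/75.3×10⁹)·(0.535/2.46×10^-7 + 0.416/1.05×10^-6) = 2.172×10^-3 rad.

0.00217 rad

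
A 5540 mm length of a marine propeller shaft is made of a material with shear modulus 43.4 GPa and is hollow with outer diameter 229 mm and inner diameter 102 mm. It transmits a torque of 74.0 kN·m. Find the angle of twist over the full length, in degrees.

J = π(d_o⁴ − d_i⁴)/32 = π(0.229⁴ − 0.102⁴)/32 = 2.594×10^-4 m⁴.
θ = T·L/(G·J) = 74000 × 5.54 / (43.4×10⁹ × 2.594×10^-4) = 0.03642 rad.

2.09°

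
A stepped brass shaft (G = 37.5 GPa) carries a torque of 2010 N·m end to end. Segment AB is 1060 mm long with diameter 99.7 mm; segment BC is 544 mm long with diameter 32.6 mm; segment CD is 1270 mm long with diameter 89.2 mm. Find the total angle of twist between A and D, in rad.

J_AB = π(0.0997)⁴/32 = 9.70×10^-6 m⁴; J_BC = π(0.0326)⁴/32 = 1.11×10^-7 m⁴; J_CD = π(0.0892)⁴/32 = 6.22×10^-6 m⁴.
θ = (T/G)·Σ L_i/J_i = (2010/37.5×10⁹)·(1.06/9.70×10^-6 + 0.544/1.11×10^-7 + 1.27/6.22×10^-6) = 0.2798 rad.

0.280 rad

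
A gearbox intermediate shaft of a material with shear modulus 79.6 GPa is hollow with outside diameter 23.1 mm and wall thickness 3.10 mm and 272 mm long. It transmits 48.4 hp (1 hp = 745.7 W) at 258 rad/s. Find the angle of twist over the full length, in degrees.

ω = 258 rad/s, so T = P/ω = 48.4×745.7 / 258.0 = 139.9 N·m.
J = π(d_o⁴ − d_i⁴)/32 = π(0.0231⁴ − 0.0169⁴)/32 = 1.995×10^-8 m⁴.
θ = T·L/(G·J) = 139.9 × 0.272 / (79.6×10⁹ × 1.995×10^-8) = 0.02397 rad.

1.37°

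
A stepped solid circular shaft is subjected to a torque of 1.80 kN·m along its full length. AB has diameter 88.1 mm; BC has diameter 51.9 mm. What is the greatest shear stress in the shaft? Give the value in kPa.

65600 kPa

Under the same torque, τ_max = 16T/(πd³) is largest where d is smallest — segment BC (d = 51.9 mm).
τ_max = 16·1800/(π·(0.0519)³) = 6.558×10^7 Pa.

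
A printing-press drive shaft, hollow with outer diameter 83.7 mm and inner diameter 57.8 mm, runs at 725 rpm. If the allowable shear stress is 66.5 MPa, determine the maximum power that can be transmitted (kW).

J = π(d_o⁴ − d_i⁴)/32 = π(0.0837⁴ − 0.0578⁴)/32 = 3.723×10^-6 m⁴.
T_max = τ_allow·J/r = 6.65×10^7 × 3.723×10^-6 / 0.0418 = 5915 N·m.
ω = 2π·725/60 = 75.92 rad/s, so P_max = T_max·ω = 4.491×10^5 W.

449 kW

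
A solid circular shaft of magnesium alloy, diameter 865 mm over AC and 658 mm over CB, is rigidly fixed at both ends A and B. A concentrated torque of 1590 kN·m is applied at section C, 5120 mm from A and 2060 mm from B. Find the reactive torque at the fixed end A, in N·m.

Compatibility: T_A·a/J_AC = T_B·b/J_CB with T_A + T_B = T₀.
J_AC = 0.0550 m⁴, J_CB = 0.0184 m⁴, so T_A = T₀·(J_AC/a)/((J_AC/a)+(J_CB/b)) = 867800 N·m, T_B = 722200 N·m.

868000 N·m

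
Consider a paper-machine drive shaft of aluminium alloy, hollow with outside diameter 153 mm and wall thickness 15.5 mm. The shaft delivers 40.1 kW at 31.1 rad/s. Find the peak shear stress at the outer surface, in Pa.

3.08e6 Pa

ω = 31.1 rad/s, so T = P/ω = 40.1×10³ / 31.10 = 1289 N·m.
J = π(d_o⁴ − d_i⁴)/32 = π(0.153⁴ − 0.122⁴)/32 = 3.205×10^-5 m⁴.
τ_max = T·r/J = 1289 × 0.0765 / 3.205×10^-5 = 3.078×10^6 Pa.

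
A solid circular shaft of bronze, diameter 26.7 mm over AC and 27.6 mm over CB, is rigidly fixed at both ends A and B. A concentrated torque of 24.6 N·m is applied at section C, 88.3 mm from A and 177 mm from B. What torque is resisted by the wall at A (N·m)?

Compatibility: T_A·a/J_AC = T_B·b/J_CB with T_A + T_B = T₀.
J_AC = 4.99×10^-8 m⁴, J_CB = 5.70×10^-8 m⁴, so T_A = T₀·(J_AC/a)/((J_AC/a)+(J_CB/b)) = 15.67 N·m, T_B = 8.927 N·m.

15.7 N·m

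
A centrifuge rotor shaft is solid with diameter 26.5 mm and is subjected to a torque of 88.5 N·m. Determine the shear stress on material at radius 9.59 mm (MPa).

J = πd⁴/32 = π(0.0265)⁴/32 = 4.842×10^-8 m⁴.
Shear stress varies linearly with radius: τ = T·r/J = 88.50 × 0.00959 / 4.842×10^-8 = 1.753×10^7 Pa.

17.5 MPa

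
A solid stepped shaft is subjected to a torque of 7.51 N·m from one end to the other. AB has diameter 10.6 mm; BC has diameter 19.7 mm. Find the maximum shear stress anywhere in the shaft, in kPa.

Under the same torque, τ_max = 16T/(πd³) is largest where d is smallest — segment AB (d = 10.6 mm).
τ_max = 16·7.510/(π·(0.0106)³) = 3.211×10^7 Pa.

32100 kPa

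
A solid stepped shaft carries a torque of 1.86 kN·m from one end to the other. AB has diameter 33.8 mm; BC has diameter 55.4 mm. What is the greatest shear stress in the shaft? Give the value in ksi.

35.6 ksi

Under the same torque, τ_max = 16T/(πd³) is largest where d is smallest — segment AB (d = 33.8 mm).
τ_max = 16·1860/(π·(0.0338)³) = 2.453×10^8 Pa.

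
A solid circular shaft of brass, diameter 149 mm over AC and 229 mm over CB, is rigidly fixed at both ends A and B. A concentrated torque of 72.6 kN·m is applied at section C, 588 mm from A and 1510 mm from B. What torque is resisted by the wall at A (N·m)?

22900 N·m

Compatibility: T_A·a/J_AC = T_B·b/J_CB with T_A + T_B = T₀.
J_AC = 4.84×10^-5 m⁴, J_CB = 2.70×10^-4 m⁴, so T_A = T₀·(J_AC/a)/((J_AC/a)+(J_CB/b)) = 22880 N·m, T_B = 49720 N·m.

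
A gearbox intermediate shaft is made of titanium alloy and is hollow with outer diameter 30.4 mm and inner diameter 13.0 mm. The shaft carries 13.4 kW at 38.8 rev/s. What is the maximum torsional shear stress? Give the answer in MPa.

ω = 2π·38.8 = 243.8 rad/s, so T = P/ω = 13.4×10³ / 243.8 = 54.97 N·m.
J = π(d_o⁴ − d_i⁴)/32 = π(0.0304⁴ − 0.0130⁴)/32 = 8.104×10^-8 m⁴.
τ_max = T·r/J = 54.97 × 0.0152 / 8.104×10^-8 = 1.031×10^7 Pa.

10.3 MPa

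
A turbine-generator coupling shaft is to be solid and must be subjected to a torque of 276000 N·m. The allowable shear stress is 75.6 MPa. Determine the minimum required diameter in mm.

265 mm

For a solid shaft τ_max = 16T/(πd³), so d = (16T/(π τ_allow))^(1/3) = (16·276000/(π·7.56×10^7))^(1/3) = 0.2649 m.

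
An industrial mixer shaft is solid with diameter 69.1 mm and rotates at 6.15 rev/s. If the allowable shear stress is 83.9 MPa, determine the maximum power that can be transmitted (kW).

210 kW

J = πd⁴/32 = π(0.0691)⁴/32 = 2.238×10^-6 m⁴.
T_max = τ_allow·J/r = 8.39×10^7 × 2.238×10^-6 / 0.0345 = 5435 N·m.
ω = 2π·6.15 = 38.64 rad/s, so P_max = T_max·ω = 2.100×10^5 W.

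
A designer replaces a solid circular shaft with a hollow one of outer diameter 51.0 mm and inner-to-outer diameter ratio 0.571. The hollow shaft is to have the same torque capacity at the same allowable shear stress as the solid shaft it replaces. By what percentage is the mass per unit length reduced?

27.4 %

Equal τ_max and T ⇒ the solid shaft needs d_s³ = d_o³(1−k⁴), so d_s = 51.0·(1−0.571⁴)^(1/3) = 49.12 mm.
Area ratio A_h/A_s = d_o²(1−k²)/d_s² = (1−k²)/(1−k⁴)^(2/3) = 0.7264.
Mass saving = 1 − 0.7264 = 27.4 %.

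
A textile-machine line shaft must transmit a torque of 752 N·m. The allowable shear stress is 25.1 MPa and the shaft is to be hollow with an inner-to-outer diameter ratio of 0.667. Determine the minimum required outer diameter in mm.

57.5 mm

For a hollow shaft with d_i/d_o = 0.667: τ_max = 16T/(π d_o³ (1−k⁴)), so d_o = [16T/(π τ_allow (1−k⁴))]^(1/3) = [16·752.0/(π·2.51×10^7·0.8021)]^(1/3) = 0.05751 m.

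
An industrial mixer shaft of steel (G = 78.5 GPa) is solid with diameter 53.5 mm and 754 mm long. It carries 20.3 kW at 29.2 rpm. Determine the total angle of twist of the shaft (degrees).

ω = 2π·29.2/60 = 3.058 rad/s, so T = P/ω = 20.3×10³ / 3.058 = 6639 N·m.
J = πd⁴/32 = π(0.0535)⁴/32 = 8.043×10^-7 m⁴.
θ = T·L/(G·J) = 6639 × 0.754 / (78.5×10⁹ × 8.043×10^-7) = 0.07928 rad.

4.54°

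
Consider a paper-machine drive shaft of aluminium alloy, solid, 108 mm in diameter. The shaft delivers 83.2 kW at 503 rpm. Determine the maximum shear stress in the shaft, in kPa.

ω = 2π·503/60 = 52.67 rad/s, so T = P/ω = 83.2×10³ / 52.67 = 1580 N·m.
J = πd⁴/32 = π(0.108)⁴/32 = 1.336×10^-5 m⁴.
τ_max = T·r/J = 1580 × 0.0540 / 1.336×10^-5 = 6.386×10^6 Pa.

6390 kPa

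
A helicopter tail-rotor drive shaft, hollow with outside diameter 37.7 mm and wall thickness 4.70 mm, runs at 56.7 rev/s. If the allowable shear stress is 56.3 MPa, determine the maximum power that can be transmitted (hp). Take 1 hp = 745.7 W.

193 hp

J = π(d_o⁴ − d_i⁴)/32 = π(0.0377⁴ − 0.0283⁴)/32 = 1.353×10^-7 m⁴.
T_max = τ_allow·J/r = 5.63×10^7 × 1.353×10^-7 / 0.0189 = 404.2 N·m.
ω = 2π·56.7 = 356.3 rad/s, so P_max = T_max·ω = 1.440×10^5 W.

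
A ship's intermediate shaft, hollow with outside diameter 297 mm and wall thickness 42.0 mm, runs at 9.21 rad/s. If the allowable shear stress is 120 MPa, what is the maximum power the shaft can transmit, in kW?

4180 kW

J = π(d_o⁴ − d_i⁴)/32 = π(0.297⁴ − 0.213⁴)/32 = 5.618×10^-4 m⁴.
T_max = τ_allow·J/r = 1.20×10^8 × 5.618×10^-4 / 0.148 = 454000 N·m.
ω = 9.21 rad/s, so P_max = T_max·ω = 4.181×10^6 W.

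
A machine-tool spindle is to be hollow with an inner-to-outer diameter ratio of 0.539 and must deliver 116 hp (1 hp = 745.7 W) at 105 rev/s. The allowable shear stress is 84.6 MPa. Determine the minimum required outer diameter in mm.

ω = 2π·105 = 659.7 rad/s, so T = P/ω = 116×745.7 / 659.7 = 131.1 N·m.
For a hollow shaft with d_i/d_o = 0.539: τ_max = 16T/(π d_o³ (1−k⁴)), so d_o = [16T/(π τ_allow (1−k⁴))]^(1/3) = [16·131.1/(π·8.46×10^7·0.9156)]^(1/3) = 0.02050 m.

20.5 mm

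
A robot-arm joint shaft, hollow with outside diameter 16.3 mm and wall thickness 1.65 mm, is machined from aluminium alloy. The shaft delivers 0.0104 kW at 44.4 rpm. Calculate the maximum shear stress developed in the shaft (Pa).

4.42e6 Pa

ω = 2π·44.4/60 = 4.650 rad/s, so T = P/ω = 0.0104×10³ / 4.650 = 2.237 N·m.
J = π(d_o⁴ − d_i⁴)/32 = π(0.0163⁴ − 0.0130⁴)/32 = 4.126×10^-9 m⁴.
τ_max = T·r/J = 2.237 × 0.00815 / 4.126×10^-9 = 4.418×10^6 Pa.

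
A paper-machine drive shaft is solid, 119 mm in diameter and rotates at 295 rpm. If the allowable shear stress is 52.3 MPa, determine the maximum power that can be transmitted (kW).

J = πd⁴/32 = π(0.119)⁴/32 = 1.969×10^-5 m⁴.
T_max = τ_allow·J/r = 5.23×10^7 × 1.969×10^-5 / 0.0595 = 17310 N·m.
ω = 2π·295/60 = 30.89 rad/s, so P_max = T_max·ω = 5.346×10^5 W.

535 kW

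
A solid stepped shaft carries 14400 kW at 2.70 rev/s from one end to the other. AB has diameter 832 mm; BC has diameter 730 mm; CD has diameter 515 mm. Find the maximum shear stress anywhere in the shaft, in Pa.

3.16e7 Pa

ω = 2π·2.70 = 16.96 rad/s, so T = P/ω = 14400×10³ / 16.96 = 848800 N·m.
Under the same torque, τ_max = 16T/(πd³) is largest where d is smallest — segment CD (d = 515 mm).
τ_max = 16·848800/(π·(0.515)³) = 3.165×10^7 Pa.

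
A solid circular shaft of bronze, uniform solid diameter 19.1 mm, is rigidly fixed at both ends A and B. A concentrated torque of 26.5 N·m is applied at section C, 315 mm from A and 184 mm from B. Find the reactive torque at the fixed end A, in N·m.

With uniform GJ and both ends fixed, compatibility θ_AC = θ_CB gives T_A·a = T_B·b, together with T_A + T_B = T₀.
T_A = T₀·b/(a+b) = 26.50·184/499.0 = 9.772 N·m; T_B = 16.73 N·m.

9.77 N·m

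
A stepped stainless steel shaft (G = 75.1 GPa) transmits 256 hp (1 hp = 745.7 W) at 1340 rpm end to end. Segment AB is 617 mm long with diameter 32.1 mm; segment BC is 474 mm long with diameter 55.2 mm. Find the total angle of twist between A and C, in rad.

0.117 rad

ω = 2π·1340/60 = 140.3 rad/s, so T = P/ω = 256×745.7 / 140.3 = 1360 N·m.
J_AB = π(0.0321)⁴/32 = 1.04×10^-7 m⁴; J_BC = π(0.0552)⁴/32 = 9.11×10^-7 m⁴.
θ = (T/G)·Σ L_i/J_i = (1360/75.1×10⁹)·(0.617/1.04×10^-7 + 0.474/9.11×10^-7) = 0.1166 rad.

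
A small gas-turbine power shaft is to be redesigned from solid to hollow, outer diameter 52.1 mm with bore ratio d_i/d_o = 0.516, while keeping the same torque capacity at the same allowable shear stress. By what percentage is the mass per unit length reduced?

Equal τ_max and T ⇒ the solid shaft needs d_s³ = d_o³(1−k⁴), so d_s = 52.1·(1−0.516⁴)^(1/3) = 50.84 mm.
Area ratio A_h/A_s = d_o²(1−k²)/d_s² = (1−k²)/(1−k⁴)^(2/3) = 0.7706.
Mass saving = 1 − 0.7706 = 22.9 %.

22.9 %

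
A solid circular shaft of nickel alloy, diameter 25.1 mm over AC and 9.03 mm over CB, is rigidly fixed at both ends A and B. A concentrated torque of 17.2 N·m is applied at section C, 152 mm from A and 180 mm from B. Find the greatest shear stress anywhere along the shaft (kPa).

5460 kPa

Compatibility: T_A·a/J_AC = T_B·b/J_CB with T_A + T_B = T₀.
J_AC = 3.90×10^-8 m⁴, J_CB = 6.53×10^-10 m⁴, so T_A = T₀·(J_AC/a)/((J_AC/a)+(J_CB/b)) = 16.96 N·m, T_B = 0.2399 N·m.
τ in each portion: τ_AC = 5.46×10^6 Pa, τ_CB = 1.66×10^6 Pa; maximum is in AC.
τ_max = T_AC·r/J = 16.96·0.0126/3.90×10^-8 = 5.462×10^6 Pa.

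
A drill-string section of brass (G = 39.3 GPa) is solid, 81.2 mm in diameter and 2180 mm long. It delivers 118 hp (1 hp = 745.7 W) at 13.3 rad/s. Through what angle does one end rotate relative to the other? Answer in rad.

ω = 13.3 rad/s, so T = P/ω = 118×745.7 / 13.30 = 6616 N·m.
J = πd⁴/32 = π(0.0812)⁴/32 = 4.268×10^-6 m⁴.
θ = T·L/(G·J) = 6616 × 2.18 / (39.3×10⁹ × 4.268×10^-6) = 0.08599 rad.

0.0860 rad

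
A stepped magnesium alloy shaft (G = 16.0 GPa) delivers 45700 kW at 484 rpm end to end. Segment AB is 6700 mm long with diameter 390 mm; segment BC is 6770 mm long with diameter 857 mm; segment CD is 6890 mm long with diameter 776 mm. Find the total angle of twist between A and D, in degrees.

ω = 2π·484/60 = 50.68 rad/s, so T = P/ω = 45700×10³ / 50.68 = 901700 N·m.
J_AB = π(0.390)⁴/32 = 2.27×10^-3 m⁴; J_BC = π(0.857)⁴/32 = 0.0530 m⁴; J_CD = π(0.776)⁴/32 = 0.0356 m⁴.
θ = (T/G)·Σ L_i/J_i = (901700/16.0×10⁹)·(6.70/2.27×10^-3 + 6.77/0.0530 + 6.89/0.0356) = 0.1844 rad.

10.6°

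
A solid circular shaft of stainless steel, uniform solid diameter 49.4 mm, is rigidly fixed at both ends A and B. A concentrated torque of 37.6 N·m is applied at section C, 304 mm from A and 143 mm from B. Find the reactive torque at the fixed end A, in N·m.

With uniform GJ and both ends fixed, compatibility θ_AC = θ_CB gives T_A·a = T_B·b, together with T_A + T_B = T₀.
T_A = T₀·b/(a+b) = 37.60·143/447.0 = 12.03 N·m; T_B = 25.57 N·m.

12.0 N·m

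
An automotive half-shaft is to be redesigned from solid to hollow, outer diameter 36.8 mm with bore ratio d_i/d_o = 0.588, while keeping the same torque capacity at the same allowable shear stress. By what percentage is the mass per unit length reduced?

Equal τ_max and T ⇒ the solid shaft needs d_s³ = d_o³(1−k⁴), so d_s = 36.8·(1−0.588⁴)^(1/3) = 35.27 mm.
Area ratio A_h/A_s = d_o²(1−k²)/d_s² = (1−k²)/(1−k⁴)^(2/3) = 0.7122.
Mass saving = 1 − 0.7122 = 28.8 %.

28.8 %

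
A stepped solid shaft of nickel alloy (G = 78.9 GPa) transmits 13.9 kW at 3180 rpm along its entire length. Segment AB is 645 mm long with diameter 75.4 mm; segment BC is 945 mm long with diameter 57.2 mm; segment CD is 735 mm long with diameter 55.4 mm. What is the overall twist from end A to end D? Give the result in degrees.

0.0575°

ω = 2π·3180/60 = 333.0 rad/s, so T = P/ω = 13.9×10³ / 333.0 = 41.74 N·m.
J_AB = π(0.0754)⁴/32 = 3.17×10^-6 m⁴; J_BC = π(0.0572)⁴/32 = 1.05×10^-6 m⁴; J_CD = π(0.0554)⁴/32 = 9.25×10^-7 m⁴.
θ = (T/G)·Σ L_i/J_i = (41.74/78.9×10⁹)·(0.645/3.17×10^-6 + 0.945/1.05×10^-6 + 0.735/9.25×10^-7) = 1.004×10^-3 rad.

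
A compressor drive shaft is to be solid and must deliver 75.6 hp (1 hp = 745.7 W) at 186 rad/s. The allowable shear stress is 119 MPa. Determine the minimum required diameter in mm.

23.5 mm

ω = 186 rad/s, so T = P/ω = 75.6×745.7 / 186.0 = 303.1 N·m.
For a solid shaft τ_max = 16T/(πd³), so d = (16T/(π τ_allow))^(1/3) = (16·303.1/(π·1.19×10^8))^(1/3) = 0.02350 m.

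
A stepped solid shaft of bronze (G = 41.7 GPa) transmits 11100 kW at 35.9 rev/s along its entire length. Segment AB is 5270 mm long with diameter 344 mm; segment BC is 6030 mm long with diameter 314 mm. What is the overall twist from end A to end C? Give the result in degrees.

ω = 2π·35.9 = 225.6 rad/s, so T = P/ω = 11100×10³ / 225.6 = 49210 N·m.
J_AB = π(0.344)⁴/32 = 1.37×10^-3 m⁴; J_BC = π(0.314)⁴/32 = 9.54×10^-4 m⁴.
θ = (T/G)·Σ L_i/J_i = (49210/41.7×10⁹)·(5.27/1.37×10^-3 + 6.03/9.54×10^-4) = 0.01198 rad.

0.686°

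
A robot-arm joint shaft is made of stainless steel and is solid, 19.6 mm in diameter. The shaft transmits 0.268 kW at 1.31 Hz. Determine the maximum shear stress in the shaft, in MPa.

22.0 MPa

ω = 2π·1.31 = 8.231 rad/s, so T = P/ω = 0.268×10³ / 8.231 = 32.56 N·m.
J = πd⁴/32 = π(0.0196)⁴/32 = 1.449×10^-8 m⁴.
τ_max = T·r/J = 32.56 × 0.00980 / 1.449×10^-8 = 2.202×10^7 Pa.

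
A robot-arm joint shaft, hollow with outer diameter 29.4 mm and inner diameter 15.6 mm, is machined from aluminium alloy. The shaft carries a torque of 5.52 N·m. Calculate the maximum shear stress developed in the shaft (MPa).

1.20 MPa

J = π(d_o⁴ − d_i⁴)/32 = π(0.0294⁴ − 0.0156⁴)/32 = 6.753×10^-8 m⁴.
τ_max = T·r/J = 5.520 × 0.0147 / 6.753×10^-8 = 1.202×10^6 Pa.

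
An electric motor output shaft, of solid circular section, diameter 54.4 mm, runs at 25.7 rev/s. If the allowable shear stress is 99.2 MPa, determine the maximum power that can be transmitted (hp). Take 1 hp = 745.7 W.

J = πd⁴/32 = π(0.0544)⁴/32 = 8.598×10^-7 m⁴.
T_max = τ_allow·J/r = 9.92×10^7 × 8.598×10^-7 / 0.0272 = 3136 N·m.
ω = 2π·25.7 = 161.5 rad/s, so P_max = T_max·ω = 5.064×10^5 W.

679 hp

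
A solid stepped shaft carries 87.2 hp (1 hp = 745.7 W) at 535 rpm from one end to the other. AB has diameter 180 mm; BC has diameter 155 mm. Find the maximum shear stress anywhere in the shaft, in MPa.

1.59 MPa

ω = 2π·535/60 = 56.03 rad/s, so T = P/ω = 87.2×745.7 / 56.03 = 1161 N·m.
Under the same torque, τ_max = 16T/(πd³) is largest where d is smallest — segment BC (d = 155 mm).
τ_max = 16·1161/(π·(0.155)³) = 1.587×10^6 Pa.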